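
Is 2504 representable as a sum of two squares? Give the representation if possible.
2² + 50² (a=2, b=50)

Factorization: 2504 = 2^3 × 313
By Fermat: n is sum of two squares iff every prime p ≡ 3 (mod 4) appears to even power.
All primes ≡ 3 (mod 4) appear to even power.
Search a = 0, 1, 2, … for 2504 - a² a perfect square: first hit at a = 2: 2504 - 4 = 2500 = 50².
2504 = 2² + 50² = 4 + 2500 ✓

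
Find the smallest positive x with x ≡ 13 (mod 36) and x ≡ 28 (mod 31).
121

Using Chinese Remainder Theorem:
M = 36 × 31 = 1116
M1 = 31, M2 = 36
y1 = 31^(-1) mod 36 = 7
y2 = 36^(-1) mod 31 = 25
x = (13×31×7 + 28×36×25) mod 1116 = 121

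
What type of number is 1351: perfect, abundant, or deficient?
deficient

Proper divisors of 1351: sum = 1 + 7 + 193 = 201
Since 201 < 1351, 1351 is deficient.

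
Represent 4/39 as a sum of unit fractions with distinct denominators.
1/10 + 1/390

Greedy algorithm:
4/39: ceiling(39/4) = 10, use 1/10
1/390: ceiling(390/1) = 390, use 1/390
Result: 4/39 = 1/10 + 1/390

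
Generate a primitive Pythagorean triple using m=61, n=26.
(3045, 3172, 4397)

Euclid's formula: a = m² - n², b = 2mn, c = m² + n²
m = 61, n = 26
a = 61² - 26² = 3721 - 676 = 3045
b = 2 × 61 × 26 = 3172
c = 61² + 26² = 3721 + 676 = 4397
Verification: 3045² + 3172² = 9272025 + 10061584 = 19333609 = 4397² ✓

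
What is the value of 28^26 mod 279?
235

Repeated squaring. Binary of 26 = 11010.
28^1 ≡ 28 (mod 279); 28^2 ≡ 226 (mod 279); 28^4 ≡ 19 (mod 279); 28^8 ≡ 82 (mod 279); 28^16 ≡ 28 (mod 279)
28^26 = 28^2 × 28^8 × 28^16 ≡ 235 (mod 279)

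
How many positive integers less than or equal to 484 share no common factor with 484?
220

484 = 2^2 × 11^2
φ(n) = n × ∏(1 - 1/p) for each prime p dividing n
φ(484) = 484 × (1 - 1/2) × (1 - 1/11) = 220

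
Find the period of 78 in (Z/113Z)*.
16

113 is prime, so ord(78) divides φ(113) = 112.
Divisors of 112: 1, 2, 4, 7, 8, 14, 16, 28, 56, 112.
Repeated squaring: 78^1 ≡ 78, 78^2 ≡ 95, 78^4 ≡ 98, 78^8 ≡ 112, 78^16 ≡ 1, 78^32 ≡ 1, 78^64 ≡ 1 (mod 113).
Test 78^d mod 113 for each divisor d in increasing order:
78^1 ≡ 78
78^2 ≡ 95
78^4 ≡ 98
78^7 = 78^4·78^2·78^1 ≡ 42
78^8 ≡ 112
78^14 = 78^8·78^4·78^2 ≡ 69
78^16 ≡ 1  ← first divisor giving 1
The order is 16.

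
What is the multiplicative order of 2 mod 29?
28

29 is prime, so ord(2) divides φ(29) = 28.
Divisors of 28: 1, 2, 4, 7, 14, 28.
Repeated squaring: 2^1 ≡ 2, 2^2 ≡ 4, 2^4 ≡ 16, 2^8 ≡ 24, 2^16 ≡ 25 (mod 29).
Test 2^d mod 29 for each divisor d in increasing order:
2^1 ≡ 2
2^2 ≡ 4
2^4 ≡ 16
2^7 = 2^4·2^2·2^1 ≡ 12
2^14 = 2^8·2^4·2^2 ≡ 28
2^28 = 2^16·2^8·2^4 ≡ 1  ← first divisor giving 1
The order is 28.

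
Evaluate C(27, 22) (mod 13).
0

Using Lucas' theorem:
Write n=27 and k=22 in base 13:
n in base 13: [2, 1]
k in base 13: [1, 9]
C(27,22) mod 13 = ∏ C(n_i, k_i) mod 13
Digit binomials (mod 13): C(2,1) = 2; C(1,9) = 0 (k_i > n_i)
Product: 2 × 0 = 0 ≡ 0 (mod 13)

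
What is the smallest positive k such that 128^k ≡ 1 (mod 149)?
148

149 is prime, so ord(128) divides φ(149) = 148.
Divisors of 148: 1, 2, 4, 37, 74, 148.
Repeated squaring: 128^1 ≡ 128, 128^2 ≡ 143, 128^4 ≡ 36, 128^8 ≡ 104, 128^16 ≡ 88, 128^32 ≡ 145, 128^64 ≡ 16, 128^128 ≡ 107 (mod 149).
Test 128^d mod 149 for each divisor d in increasing order:
128^1 ≡ 128
128^2 ≡ 143
128^4 ≡ 36
128^37 = 128^32·128^4·128^1 ≡ 44
128^74 = 128^64·128^8·128^2 ≡ 148
128^148 = 128^128·128^16·128^4 ≡ 1  ← first divisor giving 1
The order is 148.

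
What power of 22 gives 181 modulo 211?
137

Baby-step giant-step with step n = ⌈√211⌉ = 15.
Baby steps 22^j mod 211 (j:value) for j=0..14: 0:1, 1:22, 2:62, 3:98, 4:46, 5:168, 6:109, 7:77, 8:6, 9:132, 10:161, 11:166, 12:65, 13:164, 14:21.
Giant-step multiplier: 22^(-15) ≡ 22^(210-15) = 22^195 ≡ 153 (mod 211).
Giant steps γ_i = 181·153^i mod 211: γ_0=181, γ_1=52, γ_2=149, γ_3=9, γ_4=111, γ_5=103, γ_6=145, γ_7=30, γ_8=159, γ_9=62 (in table at j=2).
x = i·n + j = 9·15 + 2 = 137.
Check: 22^137 ≡ 181 (mod 211).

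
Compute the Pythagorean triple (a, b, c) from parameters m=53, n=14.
(2613, 1484, 3005)

Euclid's formula: a = m² - n², b = 2mn, c = m² + n²
m = 53, n = 14
a = 53² - 14² = 2809 - 196 = 2613
b = 2 × 53 × 14 = 1484
c = 53² + 14² = 2809 + 196 = 3005
Verification: 2613² + 1484² = 6827769 + 2202256 = 9030025 = 3005² ✓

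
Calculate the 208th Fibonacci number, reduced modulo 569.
491

Matrix identity: Q^n = [[F_(n+1), F_n], [F_n, F_(n-1)]] with Q = [[1,1],[1,0]].
n = 208 = 11010000₂. Square-and-multiply, entries mod 569:
Q^1 = [[1,1],[1,0]]
Q^3 = (Q^1)²·Q = [[3,2],[2,1]]
Q^6 = (Q^3)² = [[13,8],[8,5]]
Q^13 = (Q^6)²·Q = [[377,233],[233,144]]
Q^26 = (Q^13)² = [[113,196],[196,486]]
Q^52 = (Q^26)² = [[544,190],[190,354]]
Q^104 = (Q^52)² = [[309,489],[489,389]]
Q^208 = (Q^104)² = [[30,491],[491,108]]
F_208 mod 569 = Q^208[0][1] = 491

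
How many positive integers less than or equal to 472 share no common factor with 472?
232

472 = 2^3 × 59
φ(n) = n × ∏(1 - 1/p) for each prime p dividing n
φ(472) = 472 × (1 - 1/2) × (1 - 1/59) = 232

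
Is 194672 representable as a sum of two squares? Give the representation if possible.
Not possible

Factorization: 194672 = 2^4 × 23^3
By Fermat: n is sum of two squares iff every prime p ≡ 3 (mod 4) appears to even power.
Prime(s) ≡ 3 (mod 4) with odd exponent: [(23, 3)]
Therefore 194672 cannot be expressed as a² + b².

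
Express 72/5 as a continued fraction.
[14; 2, 2]

Euclidean algorithm steps:
72 = 14 × 5 + 2
5 = 2 × 2 + 1
2 = 2 × 1 + 0
Continued fraction: [14; 2, 2]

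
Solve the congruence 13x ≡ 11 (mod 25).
x ≡ 22 (mod 25)

gcd(13, 25) = 1, which divides 11, so solutions exist.
Find 13^(-1) mod 25 by the extended Euclidean algorithm:
25 = 1 × 13 + 12  ⟹  12 = (1)·25 + (-1)·13
13 = 1 × 12 + 1  ⟹  1 = (-1)·25 + (2)·13
So (2)·13 ≡ 1 (mod 25), i.e. 13^(-1) ≡ 2 (mod 25).
x ≡ 2 × 11 = 22 ≡ 22 (mod 25).
Check: 13 × 22 = 286 ≡ 11 (mod 25).
Unique solution: x ≡ 22 (mod 25)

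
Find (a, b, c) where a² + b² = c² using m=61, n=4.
(3705, 488, 3737)

Euclid's formula: a = m² - n², b = 2mn, c = m² + n²
m = 61, n = 4
a = 61² - 4² = 3721 - 16 = 3705
b = 2 × 61 × 4 = 488
c = 61² + 4² = 3721 + 16 = 3737
Verification: 3705² + 488² = 13727025 + 238144 = 13965169 = 3737² ✓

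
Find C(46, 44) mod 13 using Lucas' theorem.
8

Using Lucas' theorem:
Write n=46 and k=44 in base 13:
n in base 13: [3, 7]
k in base 13: [3, 5]
C(46,44) mod 13 = ∏ C(n_i, k_i) mod 13
Digit binomials (mod 13): C(3,3) = 1; C(7,5) = 21 ≡ 8
Product: 1 × 8 = 8 ≡ 8 (mod 13)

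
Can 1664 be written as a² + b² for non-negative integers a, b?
8² + 40² (a=8, b=40)

Factorization: 1664 = 2^7 × 13
By Fermat: n is sum of two squares iff every prime p ≡ 3 (mod 4) appears to even power.
All primes ≡ 3 (mod 4) appear to even power.
Search a = 0, 1, 2, … for 1664 - a² a perfect square: first hit at a = 8: 1664 - 64 = 1600 = 40².
1664 = 8² + 40² = 64 + 1600 ✓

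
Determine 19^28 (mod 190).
171

Repeated squaring. Binary of 28 = 11100.
19^1 ≡ 19 (mod 190); 19^2 ≡ 171 (mod 190); 19^4 ≡ 171 (mod 190); 19^8 ≡ 171 (mod 190); 19^16 ≡ 171 (mod 190)
19^28 = 19^4 × 19^8 × 19^16 ≡ 171 (mod 190)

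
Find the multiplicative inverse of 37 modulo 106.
43

gcd(37, 106) = 1, so the inverse exists.
Extended Euclidean algorithm on (106, 37):
106 = 2 × 37 + 32  ⟹  32 = (1)·106 + (-2)·37
37 = 1 × 32 + 5  ⟹  5 = (-1)·106 + (3)·37
32 = 6 × 5 + 2  ⟹  2 = (7)·106 + (-20)·37
5 = 2 × 2 + 1  ⟹  1 = (-15)·106 + (43)·37
So (43)·37 ≡ 1 (mod 106), i.e. 37^(-1) ≡ 43 (mod 106).
Check: 37 × 43 = 1591 ≡ 1 (mod 106)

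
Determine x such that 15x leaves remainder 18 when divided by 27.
x ≡ 3 (mod 9)

gcd(15, 27) = 3, which divides 18, so solutions exist.
Divide through by 3: 5x ≡ 6 (mod 9).
Find 5^(-1) mod 9 by the extended Euclidean algorithm:
9 = 1 × 5 + 4  ⟹  4 = (1)·9 + (-1)·5
5 = 1 × 4 + 1  ⟹  1 = (-1)·9 + (2)·5
So (2)·5 ≡ 1 (mod 9), i.e. 5^(-1) ≡ 2 (mod 9).
x ≡ 2 × 6 = 12 ≡ 3 (mod 9).
Check: 15 × 3 = 45 ≡ 18 (mod 27).
x ≡ 3 (mod 9), giving 3 solutions mod 27.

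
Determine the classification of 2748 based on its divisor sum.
abundant

Proper divisors of 2748: sum = 1 + 2 + 3 + 4 + 6 + 12 + 229 + 458 + 687 + 916 + 1374 = 3692
Since 3692 > 2748, 2748 is abundant.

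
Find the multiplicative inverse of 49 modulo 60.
49

gcd(49, 60) = 1, so the inverse exists.
Extended Euclidean algorithm on (60, 49):
60 = 1 × 49 + 11  ⟹  11 = (1)·60 + (-1)·49
49 = 4 × 11 + 5  ⟹  5 = (-4)·60 + (5)·49
11 = 2 × 5 + 1  ⟹  1 = (9)·60 + (-11)·49
So (-11)·49 ≡ 1 (mod 60), i.e. 49^(-1) ≡ -11 ≡ 49 (mod 60).
Check: 49 × 49 = 2401 ≡ 1 (mod 60)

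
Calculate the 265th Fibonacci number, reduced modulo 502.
359

Matrix identity: Q^n = [[F_(n+1), F_n], [F_n, F_(n-1)]] with Q = [[1,1],[1,0]].
n = 265 = 100001001₂. Square-and-multiply, entries mod 502:
Q^1 = [[1,1],[1,0]]
Q^2 = (Q^1)² = [[2,1],[1,1]]
Q^4 = (Q^2)² = [[5,3],[3,2]]
Q^8 = (Q^4)² = [[34,21],[21,13]]
Q^16 = (Q^8)² = [[91,485],[485,108]]
Q^33 = (Q^16)²·Q = [[167,36],[36,131]]
Q^66 = (Q^33)² = [[69,186],[186,385]]
Q^132 = (Q^66)² = [[201,108],[108,93]]
Q^265 = (Q^132)²·Q = [[485,359],[359,126]]
F_265 mod 502 = Q^265[0][1] = 359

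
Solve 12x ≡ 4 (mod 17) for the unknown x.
x ≡ 6 (mod 17)

gcd(12, 17) = 1, which divides 4, so solutions exist.
Find 12^(-1) mod 17 by the extended Euclidean algorithm:
17 = 1 × 12 + 5  ⟹  5 = (1)·17 + (-1)·12
12 = 2 × 5 + 2  ⟹  2 = (-2)·17 + (3)·12
5 = 2 × 2 + 1  ⟹  1 = (5)·17 + (-7)·12
So (-7)·12 ≡ 1 (mod 17), i.e. 12^(-1) ≡ -7 ≡ 10 (mod 17).
x ≡ 10 × 4 = 40 ≡ 6 (mod 17).
Check: 12 × 6 = 72 ≡ 4 (mod 17).
Unique solution: x ≡ 6 (mod 17)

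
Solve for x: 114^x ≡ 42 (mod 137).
125

Baby-step giant-step with step n = ⌈√137⌉ = 12.
Baby steps 114^j mod 137 (j:value) for j=0..11: 0:1, 1:114, 2:118, 3:26, 4:87, 5:54, 6:128, 7:70, 8:34, 9:40, 10:39, 11:62.
Giant-step multiplier: 114^(-12) ≡ 114^(136-12) = 114^124 ≡ 22 (mod 137).
Giant steps γ_i = 42·22^i mod 137: γ_0=42, γ_1=102, γ_2=52, γ_3=48, γ_4=97, γ_5=79, γ_6=94, γ_7=13, γ_8=12, γ_9=127, γ_10=54 (in table at j=5).
x = i·n + j = 10·12 + 5 = 125.
Check: 114^125 ≡ 42 (mod 137).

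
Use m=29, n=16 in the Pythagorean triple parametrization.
(585, 928, 1097)

Euclid's formula: a = m² - n², b = 2mn, c = m² + n²
m = 29, n = 16
a = 29² - 16² = 841 - 256 = 585
b = 2 × 29 × 16 = 928
c = 29² + 16² = 841 + 256 = 1097
Verification: 585² + 928² = 342225 + 861184 = 1203409 = 1097² ✓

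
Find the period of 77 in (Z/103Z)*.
102

103 is prime, so ord(77) divides φ(103) = 102.
Divisors of 102: 1, 2, 3, 6, 17, 34, 51, 102.
Repeated squaring: 77^1 ≡ 77, 77^2 ≡ 58, 77^4 ≡ 68, 77^8 ≡ 92, 77^16 ≡ 18, 77^32 ≡ 15, 77^64 ≡ 19 (mod 103).
Test 77^d mod 103 for each divisor d in increasing order:
77^1 ≡ 77
77^2 ≡ 58
77^3 = 77^2·77^1 ≡ 37
77^6 = 77^4·77^2 ≡ 30
77^17 = 77^16·77^1 ≡ 47
77^34 = 77^32·77^2 ≡ 46
77^51 = 77^32·77^16·77^2·77^1 ≡ 102
77^102 = 77^64·77^32·77^4·77^2 ≡ 1  ← first divisor giving 1
The order is 102.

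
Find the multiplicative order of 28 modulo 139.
69

139 is prime, so ord(28) divides φ(139) = 138.
Divisors of 138: 1, 2, 3, 6, 23, 46, 69, 138.
Repeated squaring: 28^1 ≡ 28, 28^2 ≡ 89, 28^4 ≡ 137, 28^8 ≡ 4, 28^16 ≡ 16, 28^32 ≡ 117, 28^64 ≡ 67, 28^128 ≡ 41 (mod 139).
Test 28^d mod 139 for each divisor d in increasing order:
28^1 ≡ 28
28^2 ≡ 89
28^3 = 28^2·28^1 ≡ 129
28^6 = 28^4·28^2 ≡ 100
28^23 = 28^16·28^4·28^2·28^1 ≡ 42
28^46 = 28^32·28^8·28^4·28^2 ≡ 96
28^69 = 28^64·28^4·28^1 ≡ 1  ← first divisor giving 1
The order is 69.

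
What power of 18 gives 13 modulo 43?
4

Baby-step giant-step with step n = ⌈√43⌉ = 7.
Baby steps 18^j mod 43 (j:value) for j=0..6: 0:1, 1:18, 2:23, 3:27, 4:13, 5:19, 6:41.
h = 13 is already in the table at j=4, so x = 4.
Check: 18^4 ≡ 13 (mod 43).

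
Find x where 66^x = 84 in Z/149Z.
47

Baby-step giant-step with step n = ⌈√149⌉ = 13.
Baby steps 66^j mod 149 (j:value) for j=0..12: 0:1, 1:66, 2:35, 3:75, 4:33, 5:92, 6:112, 7:91, 8:46, 9:56, 10:120, 11:23, 12:28.
Giant-step multiplier: 66^(-13) ≡ 66^(148-13) = 66^135 ≡ 77 (mod 149).
Giant steps γ_i = 84·77^i mod 149: γ_0=84, γ_1=61, γ_2=78, γ_3=46 (in table at j=8).
x = i·n + j = 3·13 + 8 = 47.
Check: 66^47 ≡ 84 (mod 149).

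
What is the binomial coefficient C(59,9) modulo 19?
0

Using Lucas' theorem:
Write n=59 and k=9 in base 19:
n in base 19: [3, 2]
k in base 19: [0, 9]
C(59,9) mod 19 = ∏ C(n_i, k_i) mod 19
Digit binomials (mod 19): C(3,0) = 1; C(2,9) = 0 (k_i > n_i)
Product: 1 × 0 = 0 ≡ 0 (mod 19)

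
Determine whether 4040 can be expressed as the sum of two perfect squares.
14² + 62² (a=14, b=62)

Factorization: 4040 = 2^3 × 5 × 101
By Fermat: n is sum of two squares iff every prime p ≡ 3 (mod 4) appears to even power.
All primes ≡ 3 (mod 4) appear to even power.
Search a = 0, 1, 2, … for 4040 - a² a perfect square: first hit at a = 14: 4040 - 196 = 3844 = 62².
4040 = 14² + 62² = 196 + 3844 ✓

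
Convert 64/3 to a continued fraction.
[21; 3]

Euclidean algorithm steps:
64 = 21 × 3 + 1
3 = 3 × 1 + 0
Continued fraction: [21; 3]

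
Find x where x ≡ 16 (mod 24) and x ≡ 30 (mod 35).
520

Using Chinese Remainder Theorem:
M = 24 × 35 = 840
M1 = 35, M2 = 24
y1 = 35^(-1) mod 24 = 11
y2 = 24^(-1) mod 35 = 19
x = (16×35×11 + 30×24×19) mod 840 = 520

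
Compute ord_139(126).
138

139 is prime, so ord(126) divides φ(139) = 138.
Divisors of 138: 1, 2, 3, 6, 23, 46, 69, 138.
Repeated squaring: 126^1 ≡ 126, 126^2 ≡ 30, 126^4 ≡ 66, 126^8 ≡ 47, 126^16 ≡ 124, 126^32 ≡ 86, 126^64 ≡ 29, 126^128 ≡ 7 (mod 139).
Test 126^d mod 139 for each divisor d in increasing order:
126^1 ≡ 126
126^2 ≡ 30
126^3 = 126^2·126^1 ≡ 27
126^6 = 126^4·126^2 ≡ 34
126^23 = 126^16·126^4·126^2·126^1 ≡ 97
126^46 = 126^32·126^8·126^4·126^2 ≡ 96
126^69 = 126^64·126^4·126^1 ≡ 138
126^138 = 126^128·126^8·126^2 ≡ 1  ← first divisor giving 1
The order is 138.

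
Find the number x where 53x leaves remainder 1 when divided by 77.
16

gcd(53, 77) = 1, so the inverse exists.
Extended Euclidean algorithm on (77, 53):
77 = 1 × 53 + 24  ⟹  24 = (1)·77 + (-1)·53
53 = 2 × 24 + 5  ⟹  5 = (-2)·77 + (3)·53
24 = 4 × 5 + 4  ⟹  4 = (9)·77 + (-13)·53
5 = 1 × 4 + 1  ⟹  1 = (-11)·77 + (16)·53
So (16)·53 ≡ 1 (mod 77), i.e. 53^(-1) ≡ 16 (mod 77).
Check: 53 × 16 = 848 ≡ 1 (mod 77)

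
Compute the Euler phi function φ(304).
144

304 = 2^4 × 19
φ(n) = n × ∏(1 - 1/p) for each prime p dividing n
φ(304) = 304 × (1 - 1/2) × (1 - 1/19) = 144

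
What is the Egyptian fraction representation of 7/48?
1/7 + 1/336

Greedy algorithm:
7/48: ceiling(48/7) = 7, use 1/7
1/336: ceiling(336/1) = 336, use 1/336
Result: 7/48 = 1/7 + 1/336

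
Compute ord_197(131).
196

197 is prime, so ord(131) divides φ(197) = 196.
Divisors of 196: 1, 2, 4, 7, 14, 28, 49, 98, 196.
Repeated squaring: 131^1 ≡ 131, 131^2 ≡ 22, 131^4 ≡ 90, 131^8 ≡ 23, 131^16 ≡ 135, 131^32 ≡ 101, 131^64 ≡ 154, 131^128 ≡ 76 (mod 197).
Test 131^d mod 197 for each divisor d in increasing order:
131^1 ≡ 131
131^2 ≡ 22
131^4 ≡ 90
131^7 = 131^4·131^2·131^1 ≡ 128
131^14 = 131^8·131^4·131^2 ≡ 33
131^28 = 131^16·131^8·131^4 ≡ 104
131^49 = 131^32·131^16·131^1 ≡ 183
131^98 = 131^64·131^32·131^2 ≡ 196
131^196 = 131^128·131^64·131^4 ≡ 1  ← first divisor giving 1
The order is 196.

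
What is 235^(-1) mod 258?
157

gcd(235, 258) = 1, so the inverse exists.
Extended Euclidean algorithm on (258, 235):
258 = 1 × 235 + 23  ⟹  23 = (1)·258 + (-1)·235
235 = 10 × 23 + 5  ⟹  5 = (-10)·258 + (11)·235
23 = 4 × 5 + 3  ⟹  3 = (41)·258 + (-45)·235
5 = 1 × 3 + 2  ⟹  2 = (-51)·258 + (56)·235
3 = 1 × 2 + 1  ⟹  1 = (92)·258 + (-101)·235
So (-101)·235 ≡ 1 (mod 258), i.e. 235^(-1) ≡ -101 ≡ 157 (mod 258).
Check: 235 × 157 = 36895 ≡ 1 (mod 258)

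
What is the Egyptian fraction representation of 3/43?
1/15 + 1/323 + 1/208335

Greedy algorithm:
3/43: ceiling(43/3) = 15, use 1/15
2/645: ceiling(645/2) = 323, use 1/323
1/208335: ceiling(208335/1) = 208335, use 1/208335
Result: 3/43 = 1/15 + 1/323 + 1/208335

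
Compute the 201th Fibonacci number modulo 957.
34

Matrix identity: Q^n = [[F_(n+1), F_n], [F_n, F_(n-1)]] with Q = [[1,1],[1,0]].
n = 201 = 11001001₂. Square-and-multiply, entries mod 957:
Q^1 = [[1,1],[1,0]]
Q^3 = (Q^1)²·Q = [[3,2],[2,1]]
Q^6 = (Q^3)² = [[13,8],[8,5]]
Q^12 = (Q^6)² = [[233,144],[144,89]]
Q^25 = (Q^12)²·Q = [[811,379],[379,432]]
Q^50 = (Q^25)² = [[353,253],[253,100]]
Q^100 = (Q^50)² = [[89,726],[726,320]]
Q^201 = (Q^100)²·Q = [[298,34],[34,264]]
F_201 mod 957 = Q^201[0][1] = 34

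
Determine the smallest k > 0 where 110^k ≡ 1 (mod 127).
126

127 is prime, so ord(110) divides φ(127) = 126.
Divisors of 126: 1, 2, 3, 6, 7, 9, 14, 18, 21, 42, 63, 126.
Repeated squaring: 110^1 ≡ 110, 110^2 ≡ 35, 110^4 ≡ 82, 110^8 ≡ 120, 110^16 ≡ 49, 110^32 ≡ 115, 110^64 ≡ 17 (mod 127).
Test 110^d mod 127 for each divisor d in increasing order:
110^1 ≡ 110
110^2 ≡ 35
110^3 = 110^2·110^1 ≡ 40
110^6 = 110^4·110^2 ≡ 76
110^7 = 110^4·110^2·110^1 ≡ 105
110^9 = 110^8·110^1 ≡ 119
110^14 = 110^8·110^4·110^2 ≡ 103
110^18 = 110^16·110^2 ≡ 64
110^21 = 110^16·110^4·110^1 ≡ 20
110^42 = 110^32·110^8·110^2 ≡ 19
110^63 = 110^32·110^16·110^8·110^4·110^2·110^1 ≡ 126
110^126 = 110^64·110^32·110^16·110^8·110^4·110^2 ≡ 1  ← first divisor giving 1
The order is 126.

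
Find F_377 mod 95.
77

Matrix identity: Q^n = [[F_(n+1), F_n], [F_n, F_(n-1)]] with Q = [[1,1],[1,0]].
n = 377 = 101111001₂. Square-and-multiply, entries mod 95:
Q^1 = [[1,1],[1,0]]
Q^2 = (Q^1)² = [[2,1],[1,1]]
Q^5 = (Q^2)²·Q = [[8,5],[5,3]]
Q^11 = (Q^5)²·Q = [[49,89],[89,55]]
Q^23 = (Q^11)²·Q = [[8,62],[62,41]]
Q^47 = (Q^23)²·Q = [[11,13],[13,93]]
Q^94 = (Q^47)² = [[5,22],[22,78]]
Q^188 = (Q^94)² = [[34,21],[21,13]]
Q^377 = (Q^188)²·Q = [[19,77],[77,37]]
F_377 mod 95 = Q^377[0][1] = 77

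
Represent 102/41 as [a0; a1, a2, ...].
[2; 2, 20]

Euclidean algorithm steps:
102 = 2 × 41 + 20
41 = 2 × 20 + 1
20 = 20 × 1 + 0
Continued fraction: [2; 2, 20]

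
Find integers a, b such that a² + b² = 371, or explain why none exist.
Not possible

Factorization: 371 = 7 × 53
By Fermat: n is sum of two squares iff every prime p ≡ 3 (mod 4) appears to even power.
Prime(s) ≡ 3 (mod 4) with odd exponent: [(7, 1)]
Therefore 371 cannot be expressed as a² + b².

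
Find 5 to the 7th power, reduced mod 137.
35

Repeated squaring. Binary of 7 = 111.
5^1 ≡ 5 (mod 137); 5^2 ≡ 25 (mod 137); 5^4 ≡ 77 (mod 137)
5^7 = 5^1 × 5^2 × 5^4 ≡ 35 (mod 137)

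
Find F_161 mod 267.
76

Matrix identity: Q^n = [[F_(n+1), F_n], [F_n, F_(n-1)]] with Q = [[1,1],[1,0]].
n = 161 = 10100001₂. Square-and-multiply, entries mod 267:
Q^1 = [[1,1],[1,0]]
Q^2 = (Q^1)² = [[2,1],[1,1]]
Q^5 = (Q^2)²·Q = [[8,5],[5,3]]
Q^10 = (Q^5)² = [[89,55],[55,34]]
Q^20 = (Q^10)² = [[266,90],[90,176]]
Q^40 = (Q^20)² = [[91,264],[264,94]]
Q^80 = (Q^40)² = [[13,246],[246,34]]
Q^161 = (Q^80)²·Q = [[157,76],[76,81]]
F_161 mod 267 = Q^161[0][1] = 76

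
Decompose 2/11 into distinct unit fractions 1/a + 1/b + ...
1/6 + 1/66

Greedy algorithm:
2/11: ceiling(11/2) = 6, use 1/6
1/66: ceiling(66/1) = 66, use 1/66
Result: 2/11 = 1/6 + 1/66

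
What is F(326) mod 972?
485

Matrix identity: Q^n = [[F_(n+1), F_n], [F_n, F_(n-1)]] with Q = [[1,1],[1,0]].
n = 326 = 101000110₂. Square-and-multiply, entries mod 972:
Q^1 = [[1,1],[1,0]]
Q^2 = (Q^1)² = [[2,1],[1,1]]
Q^5 = (Q^2)²·Q = [[8,5],[5,3]]
Q^10 = (Q^5)² = [[89,55],[55,34]]
Q^20 = (Q^10)² = [[254,933],[933,293]]
Q^40 = (Q^20)² = [[913,51],[51,862]]
Q^81 = (Q^40)²·Q = [[379,250],[250,129]]
Q^163 = (Q^81)²·Q = [[717,77],[77,640]]
Q^326 = (Q^163)² = [[970,485],[485,485]]
F_326 mod 972 = Q^326[0][1] = 485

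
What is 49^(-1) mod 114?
7

gcd(49, 114) = 1, so the inverse exists.
Extended Euclidean algorithm on (114, 49):
114 = 2 × 49 + 16  ⟹  16 = (1)·114 + (-2)·49
49 = 3 × 16 + 1  ⟹  1 = (-3)·114 + (7)·49
So (7)·49 ≡ 1 (mod 114), i.e. 49^(-1) ≡ 7 (mod 114).
Check: 49 × 7 = 343 ≡ 1 (mod 114)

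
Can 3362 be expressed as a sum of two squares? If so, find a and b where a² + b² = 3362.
31² + 49² (a=31, b=49)

Factorization: 3362 = 2 × 41^2
By Fermat: n is sum of two squares iff every prime p ≡ 3 (mod 4) appears to even power.
All primes ≡ 3 (mod 4) appear to even power.
Search a = 0, 1, 2, … for 3362 - a² a perfect square: first hit at a = 31: 3362 - 961 = 2401 = 49².
3362 = 31² + 49² = 961 + 2401 ✓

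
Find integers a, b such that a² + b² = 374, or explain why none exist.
Not possible

Factorization: 374 = 2 × 11 × 17
By Fermat: n is sum of two squares iff every prime p ≡ 3 (mod 4) appears to even power.
Prime(s) ≡ 3 (mod 4) with odd exponent: [(11, 1)]
Therefore 374 cannot be expressed as a² + b².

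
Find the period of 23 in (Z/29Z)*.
7

29 is prime, so ord(23) divides φ(29) = 28.
Divisors of 28: 1, 2, 4, 7, 14, 28.
Repeated squaring: 23^1 ≡ 23, 23^2 ≡ 7, 23^4 ≡ 20, 23^8 ≡ 23, 23^16 ≡ 7 (mod 29).
Test 23^d mod 29 for each divisor d in increasing order:
23^1 ≡ 23
23^2 ≡ 7
23^4 ≡ 20
23^7 = 23^4·23^2·23^1 ≡ 1  ← first divisor giving 1
The order is 7.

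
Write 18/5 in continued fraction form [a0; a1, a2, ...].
[3; 1, 1, 2]

Euclidean algorithm steps:
18 = 3 × 5 + 3
5 = 1 × 3 + 2
3 = 1 × 2 + 1
2 = 2 × 1 + 0
Continued fraction: [3; 1, 1, 2]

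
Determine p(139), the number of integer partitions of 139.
13610949895

p(n) counts ways to write n as a sum of positive integers (order ignored).
Euler's pentagonal recurrence: p(k) = p(k-1) + p(k-2) - p(k-5) - p(k-7) + p(k-12) + p(k-15) - ... (offsets j(3j∓1)/2, signs ++--, p(0)=1, p(<0)=0).
DP table for k = 0..138: p(0)=1, p(1)=1, p(2)=2, p(3)=3, p(4)=5, p(5)=7, p(6)=11, p(7)=15, p(8)=22, p(9)=30, p(10)=42, p(11)=56, p(12)=77, p(13)=101, p(14)=135, p(15)=176, p(16)=231, p(17)=297, p(18)=385, p(19)=490, p(20)=627, p(21)=792, p(22)=1002, p(23)=1255, p(24)=1575, p(25)=1958, p(26)=2436, p(27)=3010, p(28)=3718, p(29)=4565, p(30)=5604, p(31)=6842, p(32)=8349, p(33)=10143, p(34)=12310, p(35)=14883, p(36)=17977, p(37)=21637, p(38)=26015, p(39)=31185, p(40)=37338, p(41)=44583, p(42)=53174, p(43)=63261, p(44)=75175, p(45)=89134, p(46)=105558, p(47)=124754, p(48)=147273, p(49)=173525, p(50)=204226, p(51)=239943, p(52)=281589, p(53)=329931, p(54)=386155, p(55)=451276, p(56)=526823, p(57)=614154, p(58)=715220, p(59)=831820, p(60)=966467, p(61)=1121505, p(62)=1300156, p(63)=1505499, p(64)=1741630, p(65)=2012558, p(66)=2323520, p(67)=2679689, p(68)=3087735, p(69)=3554345, p(70)=4087968, p(71)=4697205, p(72)=5392783, p(73)=6185689, p(74)=7089500, p(75)=8118264, p(76)=9289091, p(77)=10619863, p(78)=12132164, p(79)=13848650, p(80)=15796476, p(81)=18004327, p(82)=20506255, p(83)=23338469, p(84)=26543660, p(85)=30167357, p(86)=34262962, p(87)=38887673, p(88)=44108109, p(89)=49995925, p(90)=56634173, p(91)=64112359, p(92)=72533807, p(93)=82010177, p(94)=92669720, p(95)=104651419, p(96)=118114304, p(97)=133230930, p(98)=150198136, p(99)=169229875, p(100)=190569292, p(101)=214481126, p(102)=241265379, p(103)=271248950, p(104)=304801365, p(105)=342325709, p(106)=384276336, p(107)=431149389, p(108)=483502844, p(109)=541946240, p(110)=607163746, p(111)=679903203, p(112)=761002156, p(113)=851376628, p(114)=952050665, p(115)=1064144451, p(116)=1188908248, p(117)=1327710076, p(118)=1482074143, p(119)=1653668665, p(120)=1844349560, p(121)=2056148051, p(122)=2291320912, p(123)=2552338241, p(124)=2841940500, p(125)=3163127352, p(126)=3519222692, p(127)=3913864295, p(128)=4351078600, p(129)=4835271870, p(130)=5371315400, p(131)=5964539504, p(132)=6620830889, p(133)=7346629512, p(134)=8149040695, p(135)=9035836076, p(136)=10015581680, p(137)=11097645016, p(138)=12292341831.
Final step: p(139) = p(138) + p(137) - p(134) - p(132) + p(127) + p(124) - p(117) - p(113) + p(104) + p(99) - p(88) - p(82) + p(69) + p(62) - p(47) - p(39) + p(22) + p(13)
= 12292341831 + 11097645016 - 8149040695 - 6620830889 + 3913864295 + 2841940500 - 1327710076 - 851376628 + 304801365 + 169229875 - 44108109 - 20506255 + 3554345 + 1300156 - 124754 - 31185 + 1002 + 101
= 13610949895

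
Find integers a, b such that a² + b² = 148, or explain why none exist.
2² + 12² (a=2, b=12)

Factorization: 148 = 2^2 × 37
By Fermat: n is sum of two squares iff every prime p ≡ 3 (mod 4) appears to even power.
All primes ≡ 3 (mod 4) appear to even power.
Search a = 0, 1, 2, … for 148 - a² a perfect square: first hit at a = 2: 148 - 4 = 144 = 12².
148 = 2² + 12² = 4 + 144 ✓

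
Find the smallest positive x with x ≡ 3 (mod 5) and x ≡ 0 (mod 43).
43

Using Chinese Remainder Theorem:
M = 5 × 43 = 215
M1 = 43, M2 = 5
y1 = 43^(-1) mod 5 = 2
y2 = 5^(-1) mod 43 = 26
x = (3×43×2 + 0×5×26) mod 215 = 43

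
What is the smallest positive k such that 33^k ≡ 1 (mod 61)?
20

61 is prime, so ord(33) divides φ(61) = 60.
Divisors of 60: 1, 2, 3, 4, 5, 6, 10, 12, 15, 20, 30, 60.
Repeated squaring: 33^1 ≡ 33, 33^2 ≡ 52, 33^4 ≡ 20, 33^8 ≡ 34, 33^16 ≡ 58, 33^32 ≡ 9 (mod 61).
Test 33^d mod 61 for each divisor d in increasing order:
33^1 ≡ 33
33^2 ≡ 52
33^3 = 33^2·33^1 ≡ 8
33^4 ≡ 20
33^5 = 33^4·33^1 ≡ 50
33^6 = 33^4·33^2 ≡ 3
33^10 = 33^8·33^2 ≡ 60
33^12 = 33^8·33^4 ≡ 9
33^15 = 33^8·33^4·33^2·33^1 ≡ 11
33^20 = 33^16·33^4 ≡ 1  ← first divisor giving 1
The order is 20.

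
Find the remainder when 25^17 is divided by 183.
76

Repeated squaring. Binary of 17 = 10001.
25^1 ≡ 25 (mod 183); 25^2 ≡ 76 (mod 183); 25^4 ≡ 103 (mod 183); 25^8 ≡ 178 (mod 183); 25^16 ≡ 25 (mod 183)
25^17 = 25^1 × 25^16 ≡ 76 (mod 183)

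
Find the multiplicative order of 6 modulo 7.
2

7 is prime, so ord(6) divides φ(7) = 6.
Divisors of 6: 1, 2, 3, 6.
Repeated squaring: 6^1 ≡ 6, 6^2 ≡ 1, 6^4 ≡ 1 (mod 7).
Test 6^d mod 7 for each divisor d in increasing order:
6^1 ≡ 6
6^2 ≡ 1  ← first divisor giving 1
The order is 2.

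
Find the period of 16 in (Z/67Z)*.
33

67 is prime, so ord(16) divides φ(67) = 66.
Divisors of 66: 1, 2, 3, 6, 11, 22, 33, 66.
Repeated squaring: 16^1 ≡ 16, 16^2 ≡ 55, 16^4 ≡ 10, 16^8 ≡ 33, 16^16 ≡ 17, 16^32 ≡ 21, 16^64 ≡ 39 (mod 67).
Test 16^d mod 67 for each divisor d in increasing order:
16^1 ≡ 16
16^2 ≡ 55
16^3 = 16^2·16^1 ≡ 9
16^6 = 16^4·16^2 ≡ 14
16^11 = 16^8·16^2·16^1 ≡ 29
16^22 = 16^16·16^4·16^2 ≡ 37
16^33 = 16^32·16^1 ≡ 1  ← first divisor giving 1
The order is 33.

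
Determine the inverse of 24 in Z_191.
8

gcd(24, 191) = 1, so the inverse exists.
Extended Euclidean algorithm on (191, 24):
191 = 7 × 24 + 23  ⟹  23 = (1)·191 + (-7)·24
24 = 1 × 23 + 1  ⟹  1 = (-1)·191 + (8)·24
So (8)·24 ≡ 1 (mod 191), i.e. 24^(-1) ≡ 8 (mod 191).
Check: 24 × 8 = 192 ≡ 1 (mod 191)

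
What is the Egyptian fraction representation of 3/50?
1/17 + 1/850

Greedy algorithm:
3/50: ceiling(50/3) = 17, use 1/17
1/850: ceiling(850/1) = 850, use 1/850
Result: 3/50 = 1/17 + 1/850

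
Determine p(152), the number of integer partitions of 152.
49686288421

p(n) counts ways to write n as a sum of positive integers (order ignored).
Euler's pentagonal recurrence: p(k) = p(k-1) + p(k-2) - p(k-5) - p(k-7) + p(k-12) + p(k-15) - ... (offsets j(3j∓1)/2, signs ++--, p(0)=1, p(<0)=0).
DP table for k = 0..151: p(0)=1, p(1)=1, p(2)=2, p(3)=3, p(4)=5, p(5)=7, p(6)=11, p(7)=15, p(8)=22, p(9)=30, p(10)=42, p(11)=56, p(12)=77, p(13)=101, p(14)=135, p(15)=176, p(16)=231, p(17)=297, p(18)=385, p(19)=490, p(20)=627, p(21)=792, p(22)=1002, p(23)=1255, p(24)=1575, p(25)=1958, p(26)=2436, p(27)=3010, p(28)=3718, p(29)=4565, p(30)=5604, p(31)=6842, p(32)=8349, p(33)=10143, p(34)=12310, p(35)=14883, p(36)=17977, p(37)=21637, p(38)=26015, p(39)=31185, p(40)=37338, p(41)=44583, p(42)=53174, p(43)=63261, p(44)=75175, p(45)=89134, p(46)=105558, p(47)=124754, p(48)=147273, p(49)=173525, p(50)=204226, p(51)=239943, p(52)=281589, p(53)=329931, p(54)=386155, p(55)=451276, p(56)=526823, p(57)=614154, p(58)=715220, p(59)=831820, p(60)=966467, p(61)=1121505, p(62)=1300156, p(63)=1505499, p(64)=1741630, p(65)=2012558, p(66)=2323520, p(67)=2679689, p(68)=3087735, p(69)=3554345, p(70)=4087968, p(71)=4697205, p(72)=5392783, p(73)=6185689, p(74)=7089500, p(75)=8118264, p(76)=9289091, p(77)=10619863, p(78)=12132164, p(79)=13848650, p(80)=15796476, p(81)=18004327, p(82)=20506255, p(83)=23338469, p(84)=26543660, p(85)=30167357, p(86)=34262962, p(87)=38887673, p(88)=44108109, p(89)=49995925, p(90)=56634173, p(91)=64112359, p(92)=72533807, p(93)=82010177, p(94)=92669720, p(95)=104651419, p(96)=118114304, p(97)=133230930, p(98)=150198136, p(99)=169229875, p(100)=190569292, p(101)=214481126, p(102)=241265379, p(103)=271248950, p(104)=304801365, p(105)=342325709, p(106)=384276336, p(107)=431149389, p(108)=483502844, p(109)=541946240, p(110)=607163746, p(111)=679903203, p(112)=761002156, p(113)=851376628, p(114)=952050665, p(115)=1064144451, p(116)=1188908248, p(117)=1327710076, p(118)=1482074143, p(119)=1653668665, p(120)=1844349560, p(121)=2056148051, p(122)=2291320912, p(123)=2552338241, p(124)=2841940500, p(125)=3163127352, p(126)=3519222692, p(127)=3913864295, p(128)=4351078600, p(129)=4835271870, p(130)=5371315400, p(131)=5964539504, p(132)=6620830889, p(133)=7346629512, p(134)=8149040695, p(135)=9035836076, p(136)=10015581680, p(137)=11097645016, p(138)=12292341831, p(139)=13610949895, p(140)=15065878135, p(141)=16670689208, p(142)=18440293320, p(143)=20390982757, p(144)=22540654445, p(145)=24908858009, p(146)=27517052599, p(147)=30388671978, p(148)=33549419497, p(149)=37027355200, p(150)=40853235313, p(151)=45060624582.
Final step: p(152) = p(151) + p(150) - p(147) - p(145) + p(140) + p(137) - p(130) - p(126) + p(117) + p(112) - p(101) - p(95) + p(82) + p(75) - p(60) - p(52) + p(35) + p(26) - p(7)
= 45060624582 + 40853235313 - 30388671978 - 24908858009 + 15065878135 + 11097645016 - 5371315400 - 3519222692 + 1327710076 + 761002156 - 214481126 - 104651419 + 20506255 + 8118264 - 966467 - 281589 + 14883 + 2436 - 15
= 49686288421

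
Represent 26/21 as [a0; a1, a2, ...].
[1; 4, 5]

Euclidean algorithm steps:
26 = 1 × 21 + 5
21 = 4 × 5 + 1
5 = 5 × 1 + 0
Continued fraction: [1; 4, 5]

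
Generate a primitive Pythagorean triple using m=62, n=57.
(595, 7068, 7093)

Euclid's formula: a = m² - n², b = 2mn, c = m² + n²
m = 62, n = 57
a = 62² - 57² = 3844 - 3249 = 595
b = 2 × 62 × 57 = 7068
c = 62² + 57² = 3844 + 3249 = 7093
Verification: 595² + 7068² = 354025 + 49956624 = 50310649 = 7093² ✓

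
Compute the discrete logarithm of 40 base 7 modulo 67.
18

Baby-step giant-step with step n = ⌈√67⌉ = 9.
Baby steps 7^j mod 67 (j:value) for j=0..8: 0:1, 1:7, 2:49, 3:8, 4:56, 5:57, 6:64, 7:46, 8:54.
Giant-step multiplier: 7^(-9) ≡ 7^(66-9) = 7^57 ≡ 53 (mod 67).
Giant steps γ_i = 40·53^i mod 67: γ_0=40, γ_1=43, γ_2=1 (in table at j=0).
x = i·n + j = 2·9 + 0 = 18.
Check: 7^18 ≡ 40 (mod 67).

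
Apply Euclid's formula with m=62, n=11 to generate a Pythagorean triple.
(3723, 1364, 3965)

Euclid's formula: a = m² - n², b = 2mn, c = m² + n²
m = 62, n = 11
a = 62² - 11² = 3844 - 121 = 3723
b = 2 × 62 × 11 = 1364
c = 62² + 11² = 3844 + 121 = 3965
Verification: 3723² + 1364² = 13860729 + 1860496 = 15721225 = 3965² ✓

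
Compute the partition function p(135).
9035836076

p(n) counts ways to write n as a sum of positive integers (order ignored).
Euler's pentagonal recurrence: p(k) = p(k-1) + p(k-2) - p(k-5) - p(k-7) + p(k-12) + p(k-15) - ... (offsets j(3j∓1)/2, signs ++--, p(0)=1, p(<0)=0).
DP table for k = 0..134: p(0)=1, p(1)=1, p(2)=2, p(3)=3, p(4)=5, p(5)=7, p(6)=11, p(7)=15, p(8)=22, p(9)=30, p(10)=42, p(11)=56, p(12)=77, p(13)=101, p(14)=135, p(15)=176, p(16)=231, p(17)=297, p(18)=385, p(19)=490, p(20)=627, p(21)=792, p(22)=1002, p(23)=1255, p(24)=1575, p(25)=1958, p(26)=2436, p(27)=3010, p(28)=3718, p(29)=4565, p(30)=5604, p(31)=6842, p(32)=8349, p(33)=10143, p(34)=12310, p(35)=14883, p(36)=17977, p(37)=21637, p(38)=26015, p(39)=31185, p(40)=37338, p(41)=44583, p(42)=53174, p(43)=63261, p(44)=75175, p(45)=89134, p(46)=105558, p(47)=124754, p(48)=147273, p(49)=173525, p(50)=204226, p(51)=239943, p(52)=281589, p(53)=329931, p(54)=386155, p(55)=451276, p(56)=526823, p(57)=614154, p(58)=715220, p(59)=831820, p(60)=966467, p(61)=1121505, p(62)=1300156, p(63)=1505499, p(64)=1741630, p(65)=2012558, p(66)=2323520, p(67)=2679689, p(68)=3087735, p(69)=3554345, p(70)=4087968, p(71)=4697205, p(72)=5392783, p(73)=6185689, p(74)=7089500, p(75)=8118264, p(76)=9289091, p(77)=10619863, p(78)=12132164, p(79)=13848650, p(80)=15796476, p(81)=18004327, p(82)=20506255, p(83)=23338469, p(84)=26543660, p(85)=30167357, p(86)=34262962, p(87)=38887673, p(88)=44108109, p(89)=49995925, p(90)=56634173, p(91)=64112359, p(92)=72533807, p(93)=82010177, p(94)=92669720, p(95)=104651419, p(96)=118114304, p(97)=133230930, p(98)=150198136, p(99)=169229875, p(100)=190569292, p(101)=214481126, p(102)=241265379, p(103)=271248950, p(104)=304801365, p(105)=342325709, p(106)=384276336, p(107)=431149389, p(108)=483502844, p(109)=541946240, p(110)=607163746, p(111)=679903203, p(112)=761002156, p(113)=851376628, p(114)=952050665, p(115)=1064144451, p(116)=1188908248, p(117)=1327710076, p(118)=1482074143, p(119)=1653668665, p(120)=1844349560, p(121)=2056148051, p(122)=2291320912, p(123)=2552338241, p(124)=2841940500, p(125)=3163127352, p(126)=3519222692, p(127)=3913864295, p(128)=4351078600, p(129)=4835271870, p(130)=5371315400, p(131)=5964539504, p(132)=6620830889, p(133)=7346629512, p(134)=8149040695.
Final step: p(135) = p(134) + p(133) - p(130) - p(128) + p(123) + p(120) - p(113) - p(109) + p(100) + p(95) - p(84) - p(78) + p(65) + p(58) - p(43) - p(35) + p(18) + p(9)
= 8149040695 + 7346629512 - 5371315400 - 4351078600 + 2552338241 + 1844349560 - 851376628 - 541946240 + 190569292 + 104651419 - 26543660 - 12132164 + 2012558 + 715220 - 63261 - 14883 + 385 + 30
= 9035836076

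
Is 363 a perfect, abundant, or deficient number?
deficient

Proper divisors of 363: sum = 1 + 3 + 11 + 33 + 121 = 169
Since 169 < 363, 363 is deficient.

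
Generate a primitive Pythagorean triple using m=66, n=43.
(2507, 5676, 6205)

Euclid's formula: a = m² - n², b = 2mn, c = m² + n²
m = 66, n = 43
a = 66² - 43² = 4356 - 1849 = 2507
b = 2 × 66 × 43 = 5676
c = 66² + 43² = 4356 + 1849 = 6205
Verification: 2507² + 5676² = 6285049 + 32216976 = 38502025 = 6205² ✓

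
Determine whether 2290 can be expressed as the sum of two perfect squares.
9² + 47² (a=9, b=47)

Factorization: 2290 = 2 × 5 × 229
By Fermat: n is sum of two squares iff every prime p ≡ 3 (mod 4) appears to even power.
All primes ≡ 3 (mod 4) appear to even power.
Search a = 0, 1, 2, … for 2290 - a² a perfect square: first hit at a = 9: 2290 - 81 = 2209 = 47².
2290 = 9² + 47² = 81 + 2209 ✓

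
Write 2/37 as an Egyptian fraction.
1/19 + 1/703

Greedy algorithm:
2/37: ceiling(37/2) = 19, use 1/19
1/703: ceiling(703/1) = 703, use 1/703
Result: 2/37 = 1/19 + 1/703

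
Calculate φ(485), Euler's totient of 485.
384

485 = 5 × 97
φ(n) = n × ∏(1 - 1/p) for each prime p dividing n
φ(485) = 485 × (1 - 1/5) × (1 - 1/97) = 384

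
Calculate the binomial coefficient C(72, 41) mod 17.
0

Using Lucas' theorem:
Write n=72 and k=41 in base 17:
n in base 17: [4, 4]
k in base 17: [2, 7]
C(72,41) mod 17 = ∏ C(n_i, k_i) mod 17
Digit binomials (mod 17): C(4,2) = 6; C(4,7) = 0 (k_i > n_i)
Product: 6 × 0 = 0 ≡ 0 (mod 17)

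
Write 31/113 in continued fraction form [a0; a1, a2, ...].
[0; 3, 1, 1, 1, 4, 2]

Euclidean algorithm steps:
31 = 0 × 113 + 31
113 = 3 × 31 + 20
31 = 1 × 20 + 11
20 = 1 × 11 + 9
11 = 1 × 9 + 2
9 = 4 × 2 + 1
2 = 2 × 1 + 0
Continued fraction: [0; 3, 1, 1, 1, 4, 2]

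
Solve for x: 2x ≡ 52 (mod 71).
x ≡ 26 (mod 71)

gcd(2, 71) = 1, which divides 52, so solutions exist.
Find 2^(-1) mod 71 by the extended Euclidean algorithm:
71 = 35 × 2 + 1  ⟹  1 = (1)·71 + (-35)·2
So (-35)·2 ≡ 1 (mod 71), i.e. 2^(-1) ≡ -35 ≡ 36 (mod 71).
x ≡ 36 × 52 = 1872 ≡ 26 (mod 71).
Check: 2 × 26 = 52 ≡ 52 (mod 71).
Unique solution: x ≡ 26 (mod 71)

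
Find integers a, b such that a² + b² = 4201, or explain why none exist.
40² + 51² (a=40, b=51)

Factorization: 4201 = 4201
By Fermat: n is sum of two squares iff every prime p ≡ 3 (mod 4) appears to even power.
All primes ≡ 3 (mod 4) appear to even power.
Search a = 0, 1, 2, … for 4201 - a² a perfect square: first hit at a = 40: 4201 - 1600 = 2601 = 51².
4201 = 40² + 51² = 1600 + 2601 ✓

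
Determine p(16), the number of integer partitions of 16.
231

p(n) counts ways to write n as a sum of positive integers (order ignored).
Euler's pentagonal recurrence: p(k) = p(k-1) + p(k-2) - p(k-5) - p(k-7) + p(k-12) + p(k-15) - ... (offsets j(3j∓1)/2, signs ++--, p(0)=1, p(<0)=0).
DP table for k = 0..15: p(0)=1, p(1)=1, p(2)=2, p(3)=3, p(4)=5, p(5)=7, p(6)=11, p(7)=15, p(8)=22, p(9)=30, p(10)=42, p(11)=56, p(12)=77, p(13)=101, p(14)=135, p(15)=176.
Final step: p(16) = p(15) + p(14) - p(11) - p(9) + p(4) + p(1)
= 176 + 135 - 56 - 30 + 5 + 1
= 231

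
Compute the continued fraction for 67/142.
[0; 2, 8, 2, 1, 2]

Euclidean algorithm steps:
67 = 0 × 142 + 67
142 = 2 × 67 + 8
67 = 8 × 8 + 3
8 = 2 × 3 + 2
3 = 1 × 2 + 1
2 = 2 × 1 + 0
Continued fraction: [0; 2, 8, 2, 1, 2]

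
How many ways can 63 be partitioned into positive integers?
1505499

p(n) counts ways to write n as a sum of positive integers (order ignored).
Euler's pentagonal recurrence: p(k) = p(k-1) + p(k-2) - p(k-5) - p(k-7) + p(k-12) + p(k-15) - ... (offsets j(3j∓1)/2, signs ++--, p(0)=1, p(<0)=0).
DP table for k = 0..62: p(0)=1, p(1)=1, p(2)=2, p(3)=3, p(4)=5, p(5)=7, p(6)=11, p(7)=15, p(8)=22, p(9)=30, p(10)=42, p(11)=56, p(12)=77, p(13)=101, p(14)=135, p(15)=176, p(16)=231, p(17)=297, p(18)=385, p(19)=490, p(20)=627, p(21)=792, p(22)=1002, p(23)=1255, p(24)=1575, p(25)=1958, p(26)=2436, p(27)=3010, p(28)=3718, p(29)=4565, p(30)=5604, p(31)=6842, p(32)=8349, p(33)=10143, p(34)=12310, p(35)=14883, p(36)=17977, p(37)=21637, p(38)=26015, p(39)=31185, p(40)=37338, p(41)=44583, p(42)=53174, p(43)=63261, p(44)=75175, p(45)=89134, p(46)=105558, p(47)=124754, p(48)=147273, p(49)=173525, p(50)=204226, p(51)=239943, p(52)=281589, p(53)=329931, p(54)=386155, p(55)=451276, p(56)=526823, p(57)=614154, p(58)=715220, p(59)=831820, p(60)=966467, p(61)=1121505, p(62)=1300156.
Final step: p(63) = p(62) + p(61) - p(58) - p(56) + p(51) + p(48) - p(41) - p(37) + p(28) + p(23) - p(12) - p(6)
= 1300156 + 1121505 - 715220 - 526823 + 239943 + 147273 - 44583 - 21637 + 3718 + 1255 - 77 - 11
= 1505499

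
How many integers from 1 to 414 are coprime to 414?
132

414 = 2 × 3^2 × 23
φ(n) = n × ∏(1 - 1/p) for each prime p dividing n
φ(414) = 414 × (1 - 1/2) × (1 - 1/3) × (1 - 1/23) = 132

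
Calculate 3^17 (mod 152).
51

Repeated squaring. Binary of 17 = 10001.
3^1 ≡ 3 (mod 152); 3^2 ≡ 9 (mod 152); 3^4 ≡ 81 (mod 152); 3^8 ≡ 25 (mod 152); 3^16 ≡ 17 (mod 152)
3^17 = 3^1 × 3^16 ≡ 51 (mod 152)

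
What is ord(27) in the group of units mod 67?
22

67 is prime, so ord(27) divides φ(67) = 66.
Divisors of 66: 1, 2, 3, 6, 11, 22, 33, 66.
Repeated squaring: 27^1 ≡ 27, 27^2 ≡ 59, 27^4 ≡ 64, 27^8 ≡ 9, 27^16 ≡ 14, 27^32 ≡ 62, 27^64 ≡ 25 (mod 67).
Test 27^d mod 67 for each divisor d in increasing order:
27^1 ≡ 27
27^2 ≡ 59
27^3 = 27^2·27^1 ≡ 52
27^6 = 27^4·27^2 ≡ 24
27^11 = 27^8·27^2·27^1 ≡ 66
27^22 = 27^16·27^4·27^2 ≡ 1  ← first divisor giving 1
The order is 22.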